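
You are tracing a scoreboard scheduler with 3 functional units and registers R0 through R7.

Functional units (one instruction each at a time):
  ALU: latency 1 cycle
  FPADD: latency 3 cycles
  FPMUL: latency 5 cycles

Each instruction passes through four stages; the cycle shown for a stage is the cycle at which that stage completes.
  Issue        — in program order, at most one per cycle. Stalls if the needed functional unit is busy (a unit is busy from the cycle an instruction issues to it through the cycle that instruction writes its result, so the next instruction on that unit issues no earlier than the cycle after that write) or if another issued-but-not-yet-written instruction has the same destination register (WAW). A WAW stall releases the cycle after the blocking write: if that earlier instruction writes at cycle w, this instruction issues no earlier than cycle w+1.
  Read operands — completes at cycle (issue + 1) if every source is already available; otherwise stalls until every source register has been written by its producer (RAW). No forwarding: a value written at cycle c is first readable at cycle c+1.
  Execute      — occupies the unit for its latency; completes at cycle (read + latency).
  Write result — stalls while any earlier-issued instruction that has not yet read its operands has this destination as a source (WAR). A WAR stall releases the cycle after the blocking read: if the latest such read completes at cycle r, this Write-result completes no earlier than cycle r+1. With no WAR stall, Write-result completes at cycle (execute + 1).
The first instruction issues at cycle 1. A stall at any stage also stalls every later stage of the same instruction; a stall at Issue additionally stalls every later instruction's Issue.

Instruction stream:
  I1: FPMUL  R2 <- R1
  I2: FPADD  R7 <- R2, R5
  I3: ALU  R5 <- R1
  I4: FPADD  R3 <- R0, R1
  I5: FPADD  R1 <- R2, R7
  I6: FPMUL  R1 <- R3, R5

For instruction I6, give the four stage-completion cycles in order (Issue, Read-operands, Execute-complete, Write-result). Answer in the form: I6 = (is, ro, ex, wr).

I6 = (26, 27, 32, 33)

I1  is:1  ro:2  ex:7  wr:8
I2  is:2  ro:9  ex:12  wr:13  — RAW R2: wait I1 write@8
I3  is:3  ro:4  ex:5  wr:10  — WAR R5: wait I2 read@9
I4  is:14  ro:15  ex:18  wr:19  — struct: FPADD busy until I2 writes@13
I5  is:20  ro:21  ex:24  wr:25  — struct: FPADD busy until I4 writes@19
I6  is:26  ro:27  ex:32  wr:33  — WAW R1: wait I5 write@25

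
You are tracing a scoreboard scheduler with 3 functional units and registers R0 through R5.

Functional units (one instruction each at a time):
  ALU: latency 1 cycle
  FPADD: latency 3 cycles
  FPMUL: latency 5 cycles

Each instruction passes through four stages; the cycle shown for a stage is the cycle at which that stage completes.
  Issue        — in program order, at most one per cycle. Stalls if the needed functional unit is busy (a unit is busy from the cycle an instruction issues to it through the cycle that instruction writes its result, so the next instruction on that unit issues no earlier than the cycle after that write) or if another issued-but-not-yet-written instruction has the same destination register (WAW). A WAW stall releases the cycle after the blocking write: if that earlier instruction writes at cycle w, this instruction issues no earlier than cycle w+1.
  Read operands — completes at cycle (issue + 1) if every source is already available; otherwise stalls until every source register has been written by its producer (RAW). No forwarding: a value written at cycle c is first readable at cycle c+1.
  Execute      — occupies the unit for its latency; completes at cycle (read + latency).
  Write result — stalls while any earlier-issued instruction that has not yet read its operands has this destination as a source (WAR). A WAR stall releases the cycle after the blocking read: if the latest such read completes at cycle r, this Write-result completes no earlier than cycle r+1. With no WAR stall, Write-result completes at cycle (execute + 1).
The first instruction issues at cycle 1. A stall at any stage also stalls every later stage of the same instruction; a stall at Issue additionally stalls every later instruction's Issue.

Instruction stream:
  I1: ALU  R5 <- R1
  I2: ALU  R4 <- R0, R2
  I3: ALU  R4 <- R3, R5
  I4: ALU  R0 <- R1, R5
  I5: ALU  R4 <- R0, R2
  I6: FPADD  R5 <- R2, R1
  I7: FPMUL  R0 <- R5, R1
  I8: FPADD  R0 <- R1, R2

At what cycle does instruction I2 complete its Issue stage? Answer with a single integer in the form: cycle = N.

I1 -> (1, 2, 3, 4)
I2 -> (5, 6, 7, 8)  // struct: ALU busy until I1 writes@4
I3 -> (9, 10, 11, 12)  // struct: ALU busy until I2 writes@8
I4 -> (13, 14, 15, 16)  // struct: ALU busy until I3 writes@12
I5 -> (17, 18, 19, 20)  // struct: ALU busy until I4 writes@16
I6 -> (18, 19, 22, 23)
I7 -> (19, 24, 29, 30)  // RAW R5: wait I6 write@23
I8 -> (31, 32, 35, 36)  // WAW R0: wait I7 write@30

cycle = 5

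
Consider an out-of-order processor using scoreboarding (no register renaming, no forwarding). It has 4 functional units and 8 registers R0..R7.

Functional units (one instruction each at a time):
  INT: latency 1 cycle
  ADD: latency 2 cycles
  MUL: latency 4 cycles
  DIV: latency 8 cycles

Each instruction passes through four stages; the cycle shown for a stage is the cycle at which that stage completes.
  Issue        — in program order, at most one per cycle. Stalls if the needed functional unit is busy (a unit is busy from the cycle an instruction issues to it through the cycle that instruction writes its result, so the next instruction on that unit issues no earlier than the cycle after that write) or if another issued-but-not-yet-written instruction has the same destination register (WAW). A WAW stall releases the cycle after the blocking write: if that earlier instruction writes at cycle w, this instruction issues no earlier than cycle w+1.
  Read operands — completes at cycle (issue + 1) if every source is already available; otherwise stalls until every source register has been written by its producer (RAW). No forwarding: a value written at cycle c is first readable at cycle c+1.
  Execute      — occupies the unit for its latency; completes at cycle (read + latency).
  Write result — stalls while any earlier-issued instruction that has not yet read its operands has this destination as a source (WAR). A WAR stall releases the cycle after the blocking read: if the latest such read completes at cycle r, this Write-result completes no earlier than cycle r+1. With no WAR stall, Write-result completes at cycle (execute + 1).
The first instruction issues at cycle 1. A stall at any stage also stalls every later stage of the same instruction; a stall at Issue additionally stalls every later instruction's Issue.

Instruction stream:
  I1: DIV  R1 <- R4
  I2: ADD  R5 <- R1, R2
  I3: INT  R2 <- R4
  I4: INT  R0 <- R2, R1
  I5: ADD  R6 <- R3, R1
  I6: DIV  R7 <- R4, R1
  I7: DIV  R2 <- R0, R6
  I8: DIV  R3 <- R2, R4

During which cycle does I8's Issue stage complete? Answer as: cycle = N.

cycle 1: issue I1 (DIV)
cycle 2: I1 read-ops | issue I2 (ADD)
cycle 3: issue I3 (INT)
cycle 4: I3 read-ops
cycle 5: I3 finished on INT
cycle 10: I1 finished on DIV
cycle 11: I1→R1
cycle 12: I2 read-ops
cycle 13: I3→R2
cycle 14: I2 finished on ADD | issue I4 (INT)
cycle 15: I2→R5 | I4 read-ops
cycle 16: I4 finished on INT | issue I5 (ADD)
cycle 17: I4→R0 | I5 read-ops | issue I6 (DIV)
cycle 18: I6 read-ops
cycle 19: I5 finished on ADD
cycle 20: I5→R6
cycle 26: I6 finished on DIV
cycle 27: I6→R7
cycle 28: issue I7 (DIV)
cycle 29: I7 read-ops
cycle 37: I7 finished on DIV
cycle 38: I7→R2
cycle 39: issue I8 (DIV)
cycle 40: I8 read-ops
cycle 48: I8 finished on DIV
cycle 49: I8→R3

cycle = 39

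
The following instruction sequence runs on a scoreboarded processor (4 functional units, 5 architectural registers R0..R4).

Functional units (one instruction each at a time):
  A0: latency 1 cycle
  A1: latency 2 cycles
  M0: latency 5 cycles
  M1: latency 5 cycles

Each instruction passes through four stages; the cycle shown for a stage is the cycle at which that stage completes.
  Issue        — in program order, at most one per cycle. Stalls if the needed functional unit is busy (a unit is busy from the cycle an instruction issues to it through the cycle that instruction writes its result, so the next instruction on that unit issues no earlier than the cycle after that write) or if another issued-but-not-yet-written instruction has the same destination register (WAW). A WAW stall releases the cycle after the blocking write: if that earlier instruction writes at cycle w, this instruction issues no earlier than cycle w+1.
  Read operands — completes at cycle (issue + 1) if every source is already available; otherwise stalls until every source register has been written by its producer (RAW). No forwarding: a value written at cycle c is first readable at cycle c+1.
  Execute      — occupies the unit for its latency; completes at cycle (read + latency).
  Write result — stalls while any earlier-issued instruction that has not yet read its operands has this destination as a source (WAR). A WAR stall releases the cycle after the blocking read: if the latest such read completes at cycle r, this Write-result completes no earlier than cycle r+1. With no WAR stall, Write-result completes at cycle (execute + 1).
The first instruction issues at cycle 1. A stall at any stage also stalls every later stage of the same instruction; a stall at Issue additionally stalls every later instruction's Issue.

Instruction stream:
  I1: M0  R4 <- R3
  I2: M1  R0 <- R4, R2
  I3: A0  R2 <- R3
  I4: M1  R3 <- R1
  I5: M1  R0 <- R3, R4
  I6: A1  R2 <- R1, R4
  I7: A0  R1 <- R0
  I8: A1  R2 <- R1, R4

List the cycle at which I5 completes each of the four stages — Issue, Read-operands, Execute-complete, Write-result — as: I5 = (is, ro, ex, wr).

I5 = (24, 25, 30, 31)

[1] I1 dispatched to M0
[2] I1 operands ready | I2 dispatched to M1
[3] I3 dispatched to A0
[4] I3 operands ready
[5] I3 complete
[7] I1 complete
[8] R4←I1
[9] I2 operands ready
[10] R2←I3
[14] I2 complete
[15] R0←I2
[16] I4 dispatched to M1
[17] I4 operands ready
[22] I4 complete
[23] R3←I4
[24] I5 dispatched to M1
[25] I5 operands ready | I6 dispatched to A1
[26] I6 operands ready | I7 dispatched to A0
[28] I6 complete
[29] R2←I6
[30] I5 complete | I8 dispatched to A1
[31] R0←I5
[32] I7 operands ready
[33] I7 complete
[34] R1←I7
[35] I8 operands ready
[37] I8 complete
[38] R2←I8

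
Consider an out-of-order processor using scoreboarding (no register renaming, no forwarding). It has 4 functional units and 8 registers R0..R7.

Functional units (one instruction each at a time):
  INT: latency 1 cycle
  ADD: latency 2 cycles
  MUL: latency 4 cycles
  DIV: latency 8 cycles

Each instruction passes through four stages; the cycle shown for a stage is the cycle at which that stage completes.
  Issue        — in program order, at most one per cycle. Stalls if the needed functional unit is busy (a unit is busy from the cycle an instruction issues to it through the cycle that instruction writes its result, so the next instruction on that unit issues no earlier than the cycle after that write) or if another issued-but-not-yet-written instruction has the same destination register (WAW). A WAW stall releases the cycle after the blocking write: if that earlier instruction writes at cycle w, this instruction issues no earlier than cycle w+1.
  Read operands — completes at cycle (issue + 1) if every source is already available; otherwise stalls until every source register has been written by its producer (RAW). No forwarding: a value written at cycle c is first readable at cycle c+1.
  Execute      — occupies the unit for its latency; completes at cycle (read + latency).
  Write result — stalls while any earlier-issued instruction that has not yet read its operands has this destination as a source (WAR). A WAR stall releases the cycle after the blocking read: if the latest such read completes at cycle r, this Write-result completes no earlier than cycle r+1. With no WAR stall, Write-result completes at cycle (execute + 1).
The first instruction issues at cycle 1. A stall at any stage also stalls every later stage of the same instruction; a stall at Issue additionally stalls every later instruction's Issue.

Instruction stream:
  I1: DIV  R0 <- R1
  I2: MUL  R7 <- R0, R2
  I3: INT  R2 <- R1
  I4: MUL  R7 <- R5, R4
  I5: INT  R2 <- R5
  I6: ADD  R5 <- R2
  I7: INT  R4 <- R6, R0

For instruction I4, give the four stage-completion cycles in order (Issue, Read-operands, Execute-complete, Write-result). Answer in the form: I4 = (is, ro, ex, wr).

I4 = (18, 19, 23, 24)

1) issue 1, read 2, done 10, write 11
2) issue 2, read 12, done 16, write 17  <RAW R0: wait I1 write@11>
3) issue 3, read 4, done 5, write 13  <WAR R2: wait I2 read@12>
4) issue 18, read 19, done 23, write 24  <struct: MUL busy until I2 writes@17>
5) issue 19, read 20, done 21, write 22
6) issue 20, read 23, done 25, write 26  <RAW R2: wait I5 write@22>
7) issue 23, read 24, done 25, write 26  <struct: INT busy until I5 writes@22>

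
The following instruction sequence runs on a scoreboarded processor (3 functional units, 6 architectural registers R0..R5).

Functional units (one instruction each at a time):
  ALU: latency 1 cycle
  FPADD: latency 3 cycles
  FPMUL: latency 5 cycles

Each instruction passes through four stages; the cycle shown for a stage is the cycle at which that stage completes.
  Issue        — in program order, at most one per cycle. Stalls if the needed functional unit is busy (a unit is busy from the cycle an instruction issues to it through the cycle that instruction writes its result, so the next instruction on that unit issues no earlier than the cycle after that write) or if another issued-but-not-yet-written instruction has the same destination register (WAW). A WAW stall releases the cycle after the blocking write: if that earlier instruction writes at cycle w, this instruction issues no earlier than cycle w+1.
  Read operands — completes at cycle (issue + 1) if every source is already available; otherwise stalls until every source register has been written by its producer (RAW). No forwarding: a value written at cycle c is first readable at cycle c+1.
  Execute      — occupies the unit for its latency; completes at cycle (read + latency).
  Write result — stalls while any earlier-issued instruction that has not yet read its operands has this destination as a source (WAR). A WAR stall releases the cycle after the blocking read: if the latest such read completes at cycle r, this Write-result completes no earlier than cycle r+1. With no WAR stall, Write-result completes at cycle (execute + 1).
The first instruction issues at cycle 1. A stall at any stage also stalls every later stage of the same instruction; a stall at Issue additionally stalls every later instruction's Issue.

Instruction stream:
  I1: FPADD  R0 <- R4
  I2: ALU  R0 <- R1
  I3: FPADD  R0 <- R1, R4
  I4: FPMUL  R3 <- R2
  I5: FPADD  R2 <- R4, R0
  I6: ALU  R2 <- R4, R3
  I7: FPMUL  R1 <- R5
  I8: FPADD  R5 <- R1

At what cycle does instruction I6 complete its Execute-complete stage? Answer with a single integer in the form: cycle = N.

cycle = 25

I1: IS=1 RO=2 EX=5 WR=6
I2: IS=7 RO=8 EX=9 WR=10  [WAW R0: wait I1 write@6]
I3: IS=11 RO=12 EX=15 WR=16  [WAW R0: wait I2 write@10]
I4: IS=12 RO=13 EX=18 WR=19
I5: IS=17 RO=18 EX=21 WR=22  [struct: FPADD busy until I3 writes@16]
I6: IS=23 RO=24 EX=25 WR=26  [WAW R2: wait I5 write@22]
I7: IS=24 RO=25 EX=30 WR=31
I8: IS=25 RO=32 EX=35 WR=36  [RAW R1: wait I7 write@31]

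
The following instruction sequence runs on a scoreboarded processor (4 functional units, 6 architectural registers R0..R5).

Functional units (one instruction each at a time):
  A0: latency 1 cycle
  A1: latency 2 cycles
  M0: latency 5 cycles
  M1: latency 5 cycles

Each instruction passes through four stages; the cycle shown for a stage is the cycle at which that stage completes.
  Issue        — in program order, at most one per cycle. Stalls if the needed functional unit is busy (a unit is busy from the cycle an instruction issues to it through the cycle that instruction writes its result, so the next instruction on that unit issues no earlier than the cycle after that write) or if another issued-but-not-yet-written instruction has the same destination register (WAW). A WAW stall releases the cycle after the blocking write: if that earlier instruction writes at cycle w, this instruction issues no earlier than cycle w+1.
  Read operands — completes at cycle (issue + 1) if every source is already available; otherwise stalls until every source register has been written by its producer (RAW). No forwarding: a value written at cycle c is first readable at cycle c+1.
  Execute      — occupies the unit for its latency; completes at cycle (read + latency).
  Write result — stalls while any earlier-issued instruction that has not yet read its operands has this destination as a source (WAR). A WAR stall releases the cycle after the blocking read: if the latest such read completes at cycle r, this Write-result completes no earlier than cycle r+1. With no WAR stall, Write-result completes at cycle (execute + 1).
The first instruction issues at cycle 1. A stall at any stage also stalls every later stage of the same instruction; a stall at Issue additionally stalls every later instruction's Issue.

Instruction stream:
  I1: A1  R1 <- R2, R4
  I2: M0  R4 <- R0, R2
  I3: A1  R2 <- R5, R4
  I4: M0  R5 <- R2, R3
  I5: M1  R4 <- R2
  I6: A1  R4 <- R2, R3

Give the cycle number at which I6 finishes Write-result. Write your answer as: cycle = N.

t=1  I1 dispatched to A1
t=2  I1 operands ready, I2 dispatched to M0
t=3  I2 operands ready
t=4  I1 complete
t=5  R1←I1
t=6  I3 dispatched to A1
t=8  I2 complete
t=9  R4←I2
t=10  I3 operands ready, I4 dispatched to M0
t=11  I5 dispatched to M1
t=12  I3 complete
t=13  R2←I3
t=14  I4 operands ready, I5 operands ready
t=19  I4 complete, I5 complete
t=20  R5←I4, R4←I5
t=21  I6 dispatched to A1
t=22  I6 operands ready
t=24  I6 complete
t=25  R4←I6

cycle = 25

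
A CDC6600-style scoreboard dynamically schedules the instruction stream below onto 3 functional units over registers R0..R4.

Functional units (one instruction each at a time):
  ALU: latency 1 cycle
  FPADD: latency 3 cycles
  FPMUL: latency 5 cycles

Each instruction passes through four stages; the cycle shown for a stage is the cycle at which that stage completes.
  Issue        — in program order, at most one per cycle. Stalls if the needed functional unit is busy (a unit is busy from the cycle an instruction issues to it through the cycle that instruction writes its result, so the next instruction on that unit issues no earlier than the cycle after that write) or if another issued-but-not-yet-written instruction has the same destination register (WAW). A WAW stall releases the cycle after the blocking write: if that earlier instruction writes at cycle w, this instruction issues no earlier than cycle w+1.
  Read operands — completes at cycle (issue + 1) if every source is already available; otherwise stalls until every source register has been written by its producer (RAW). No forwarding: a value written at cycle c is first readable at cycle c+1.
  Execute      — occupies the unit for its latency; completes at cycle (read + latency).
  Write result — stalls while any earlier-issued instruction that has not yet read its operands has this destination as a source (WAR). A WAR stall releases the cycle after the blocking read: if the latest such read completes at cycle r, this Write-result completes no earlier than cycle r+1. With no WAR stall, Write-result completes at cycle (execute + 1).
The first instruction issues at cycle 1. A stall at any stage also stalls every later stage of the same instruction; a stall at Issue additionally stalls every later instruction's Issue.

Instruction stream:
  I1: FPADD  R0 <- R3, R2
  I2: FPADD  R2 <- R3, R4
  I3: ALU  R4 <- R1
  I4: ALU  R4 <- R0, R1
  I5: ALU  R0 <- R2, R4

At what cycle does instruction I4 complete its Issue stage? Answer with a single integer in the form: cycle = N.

cycle = 12

[I1] 1/2/5/6
[I2] 7/8/11/12  (struct: FPADD busy until I1 writes@6)
[I3] 8/9/10/11
[I4] 12/13/14/15  (struct: ALU busy until I3 writes@11)
[I5] 16/17/18/19  (struct: ALU busy until I4 writes@15)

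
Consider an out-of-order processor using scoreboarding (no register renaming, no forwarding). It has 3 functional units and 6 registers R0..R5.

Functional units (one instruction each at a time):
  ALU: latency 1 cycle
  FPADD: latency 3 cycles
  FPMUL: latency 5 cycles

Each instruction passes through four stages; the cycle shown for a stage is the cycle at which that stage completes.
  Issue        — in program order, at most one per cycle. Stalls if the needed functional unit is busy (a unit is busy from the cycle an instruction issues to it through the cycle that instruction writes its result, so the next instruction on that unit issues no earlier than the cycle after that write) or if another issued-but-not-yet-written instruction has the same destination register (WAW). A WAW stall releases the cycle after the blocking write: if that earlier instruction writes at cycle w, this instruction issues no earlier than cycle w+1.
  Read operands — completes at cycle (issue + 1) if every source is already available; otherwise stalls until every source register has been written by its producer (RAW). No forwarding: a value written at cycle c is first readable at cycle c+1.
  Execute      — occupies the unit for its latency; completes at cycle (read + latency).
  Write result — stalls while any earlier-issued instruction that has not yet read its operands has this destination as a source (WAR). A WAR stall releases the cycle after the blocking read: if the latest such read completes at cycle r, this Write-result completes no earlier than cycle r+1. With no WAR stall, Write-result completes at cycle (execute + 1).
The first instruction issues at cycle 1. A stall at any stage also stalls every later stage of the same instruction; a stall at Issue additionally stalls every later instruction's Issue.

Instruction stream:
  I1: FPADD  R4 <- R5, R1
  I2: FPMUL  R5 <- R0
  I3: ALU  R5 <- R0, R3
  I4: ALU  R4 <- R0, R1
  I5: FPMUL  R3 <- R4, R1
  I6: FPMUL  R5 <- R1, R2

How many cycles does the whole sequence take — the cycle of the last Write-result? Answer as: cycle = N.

cycle = 32

cycle 1: issue I1 (FPADD)
cycle 2: I1 read-ops; issue I2 (FPMUL)
cycle 3: I2 read-ops
cycle 5: I1 finished on FPADD
cycle 6: I1→R4
cycle 8: I2 finished on FPMUL
cycle 9: I2→R5
cycle 10: issue I3 (ALU)
cycle 11: I3 read-ops
cycle 12: I3 finished on ALU
cycle 13: I3→R5
cycle 14: issue I4 (ALU)
cycle 15: I4 read-ops; issue I5 (FPMUL)
cycle 16: I4 finished on ALU
cycle 17: I4→R4
cycle 18: I5 read-ops
cycle 23: I5 finished on FPMUL
cycle 24: I5→R3
cycle 25: issue I6 (FPMUL)
cycle 26: I6 read-ops
cycle 31: I6 finished on FPMUL
cycle 32: I6→R5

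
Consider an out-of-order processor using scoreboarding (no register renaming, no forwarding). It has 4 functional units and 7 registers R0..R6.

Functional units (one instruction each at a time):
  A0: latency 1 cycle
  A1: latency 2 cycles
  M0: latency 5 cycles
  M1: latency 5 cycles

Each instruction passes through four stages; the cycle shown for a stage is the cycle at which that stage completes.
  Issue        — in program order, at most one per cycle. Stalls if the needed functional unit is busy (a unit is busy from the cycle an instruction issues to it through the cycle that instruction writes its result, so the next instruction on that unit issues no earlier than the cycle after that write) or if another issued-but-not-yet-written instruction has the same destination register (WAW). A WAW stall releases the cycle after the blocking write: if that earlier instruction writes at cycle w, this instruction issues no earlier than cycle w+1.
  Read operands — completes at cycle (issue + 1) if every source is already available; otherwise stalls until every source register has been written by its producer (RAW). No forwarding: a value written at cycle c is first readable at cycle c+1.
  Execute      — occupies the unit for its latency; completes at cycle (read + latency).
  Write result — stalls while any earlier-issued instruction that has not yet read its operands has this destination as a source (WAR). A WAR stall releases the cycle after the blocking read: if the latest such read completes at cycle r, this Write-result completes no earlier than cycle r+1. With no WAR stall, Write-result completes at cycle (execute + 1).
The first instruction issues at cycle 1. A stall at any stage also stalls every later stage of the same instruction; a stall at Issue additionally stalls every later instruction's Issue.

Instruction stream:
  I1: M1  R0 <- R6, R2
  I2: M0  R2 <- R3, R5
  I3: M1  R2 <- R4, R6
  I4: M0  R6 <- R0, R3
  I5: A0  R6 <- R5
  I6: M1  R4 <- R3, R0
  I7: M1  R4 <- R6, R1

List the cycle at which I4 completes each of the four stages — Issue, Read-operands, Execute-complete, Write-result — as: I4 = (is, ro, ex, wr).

cycle 1: I1 dispatched to M1
cycle 2: I1 operands ready, I2 dispatched to M0
cycle 3: I2 operands ready
cycle 7: I1 complete
cycle 8: R0←I1, I2 complete
cycle 9: R2←I2
cycle 10: I3 dispatched to M1
cycle 11: I3 operands ready, I4 dispatched to M0
cycle 12: I4 operands ready
cycle 16: I3 complete
cycle 17: R2←I3, I4 complete
cycle 18: R6←I4
cycle 19: I5 dispatched to A0
cycle 20: I5 operands ready, I6 dispatched to M1
cycle 21: I5 complete, I6 operands ready
cycle 22: R6←I5
cycle 26: I6 complete
cycle 27: R4←I6
cycle 28: I7 dispatched to M1
cycle 29: I7 operands ready
cycle 34: I7 complete
cycle 35: R4←I7

I4 = (11, 12, 17, 18)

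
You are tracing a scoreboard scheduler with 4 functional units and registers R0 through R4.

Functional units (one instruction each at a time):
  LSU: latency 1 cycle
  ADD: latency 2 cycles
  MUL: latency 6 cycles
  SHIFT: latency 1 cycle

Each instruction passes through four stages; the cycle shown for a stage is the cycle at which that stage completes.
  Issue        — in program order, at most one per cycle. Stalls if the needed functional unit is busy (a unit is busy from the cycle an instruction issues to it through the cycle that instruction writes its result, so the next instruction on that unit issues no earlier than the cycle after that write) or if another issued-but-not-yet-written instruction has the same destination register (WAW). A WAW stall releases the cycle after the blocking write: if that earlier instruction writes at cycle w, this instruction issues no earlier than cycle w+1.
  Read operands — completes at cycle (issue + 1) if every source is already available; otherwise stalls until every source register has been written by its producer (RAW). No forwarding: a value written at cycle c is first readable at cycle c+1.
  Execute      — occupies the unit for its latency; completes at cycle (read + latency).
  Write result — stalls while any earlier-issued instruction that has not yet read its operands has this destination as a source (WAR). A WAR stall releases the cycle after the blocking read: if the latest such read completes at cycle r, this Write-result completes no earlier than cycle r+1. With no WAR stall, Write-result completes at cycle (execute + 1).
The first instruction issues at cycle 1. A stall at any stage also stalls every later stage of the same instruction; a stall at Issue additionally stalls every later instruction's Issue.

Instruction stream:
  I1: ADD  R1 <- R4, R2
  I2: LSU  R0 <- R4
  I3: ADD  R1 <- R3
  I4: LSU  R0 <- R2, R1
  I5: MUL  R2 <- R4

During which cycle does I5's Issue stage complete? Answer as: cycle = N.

cycle = 8

I1: IS=1 RO=2 EX=4 WR=5
I2: IS=2 RO=3 EX=4 WR=5
I3: IS=6 RO=7 EX=9 WR=10  [struct: ADD busy until I1 writes@5]
I4: IS=7 RO=11 EX=12 WR=13  [RAW R1: wait I3 write@10]
I5: IS=8 RO=9 EX=15 WR=16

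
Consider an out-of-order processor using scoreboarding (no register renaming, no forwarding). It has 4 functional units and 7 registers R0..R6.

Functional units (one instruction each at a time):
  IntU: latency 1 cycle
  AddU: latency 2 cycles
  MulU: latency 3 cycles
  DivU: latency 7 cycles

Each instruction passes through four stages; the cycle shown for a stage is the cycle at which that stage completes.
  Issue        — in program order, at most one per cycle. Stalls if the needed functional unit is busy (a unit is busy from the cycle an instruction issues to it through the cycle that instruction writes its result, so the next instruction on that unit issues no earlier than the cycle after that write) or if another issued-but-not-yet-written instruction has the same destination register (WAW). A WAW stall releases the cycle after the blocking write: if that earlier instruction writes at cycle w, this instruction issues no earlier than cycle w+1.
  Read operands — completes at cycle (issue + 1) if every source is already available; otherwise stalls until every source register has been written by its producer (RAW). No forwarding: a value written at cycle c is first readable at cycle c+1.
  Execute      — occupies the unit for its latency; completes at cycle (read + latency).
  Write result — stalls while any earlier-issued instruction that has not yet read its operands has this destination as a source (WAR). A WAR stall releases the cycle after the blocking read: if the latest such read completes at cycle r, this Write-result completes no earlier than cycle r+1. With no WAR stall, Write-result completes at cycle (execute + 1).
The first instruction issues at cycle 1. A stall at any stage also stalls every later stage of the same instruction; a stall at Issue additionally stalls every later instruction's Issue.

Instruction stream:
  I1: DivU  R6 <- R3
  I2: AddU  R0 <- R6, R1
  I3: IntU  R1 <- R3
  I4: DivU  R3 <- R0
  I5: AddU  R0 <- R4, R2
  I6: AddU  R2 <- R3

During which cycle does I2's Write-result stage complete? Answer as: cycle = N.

  I1 | 1 | 2 | 9 | 10
  I2 | 2 | 11 | 13 | 14   RAW R6: wait I1 write@10
  I3 | 3 | 4 | 5 | 12   WAR R1: wait I2 read@11
  I4 | 11 | 15 | 22 | 23   struct: DivU busy until I1 writes@10 · RAW R0: wait I2 write@14
  I5 | 15 | 16 | 18 | 19   struct: AddU busy until I2 writes@14
  I6 | 20 | 24 | 26 | 27   struct: AddU busy until I5 writes@19 · RAW R3: wait I4 write@23

cycle = 14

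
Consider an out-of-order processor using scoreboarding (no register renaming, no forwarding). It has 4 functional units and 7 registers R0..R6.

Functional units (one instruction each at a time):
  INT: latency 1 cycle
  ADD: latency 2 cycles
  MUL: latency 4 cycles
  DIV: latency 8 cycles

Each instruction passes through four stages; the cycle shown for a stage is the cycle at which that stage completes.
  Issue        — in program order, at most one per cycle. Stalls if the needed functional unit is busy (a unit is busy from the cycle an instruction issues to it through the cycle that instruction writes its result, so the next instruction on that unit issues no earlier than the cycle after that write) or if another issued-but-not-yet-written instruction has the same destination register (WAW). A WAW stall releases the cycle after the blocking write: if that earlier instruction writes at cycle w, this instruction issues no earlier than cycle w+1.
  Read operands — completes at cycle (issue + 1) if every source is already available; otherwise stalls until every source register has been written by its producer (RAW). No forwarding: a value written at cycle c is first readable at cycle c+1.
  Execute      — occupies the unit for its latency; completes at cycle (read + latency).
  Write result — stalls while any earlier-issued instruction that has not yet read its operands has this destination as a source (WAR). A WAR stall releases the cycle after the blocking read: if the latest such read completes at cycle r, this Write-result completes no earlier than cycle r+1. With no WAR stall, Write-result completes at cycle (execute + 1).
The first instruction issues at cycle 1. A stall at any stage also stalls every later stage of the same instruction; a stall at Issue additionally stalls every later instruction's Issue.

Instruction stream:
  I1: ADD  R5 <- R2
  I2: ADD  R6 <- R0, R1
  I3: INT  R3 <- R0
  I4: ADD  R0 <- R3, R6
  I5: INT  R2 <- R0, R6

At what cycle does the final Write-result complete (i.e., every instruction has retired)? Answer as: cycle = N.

cycle = 18

[1] I1 issues→ADD
[2] I1 reads
[4] I1 exec-done
[5] I1 writes R5
[6] I2 issues→ADD
[7] I2 reads; I3 issues→INT
[8] I3 reads
[9] I2 exec-done; I3 exec-done
[10] I2 writes R6; I3 writes R3
[11] I4 issues→ADD
[12] I4 reads; I5 issues→INT
[14] I4 exec-done
[15] I4 writes R0
[16] I5 reads
[17] I5 exec-done
[18] I5 writes R2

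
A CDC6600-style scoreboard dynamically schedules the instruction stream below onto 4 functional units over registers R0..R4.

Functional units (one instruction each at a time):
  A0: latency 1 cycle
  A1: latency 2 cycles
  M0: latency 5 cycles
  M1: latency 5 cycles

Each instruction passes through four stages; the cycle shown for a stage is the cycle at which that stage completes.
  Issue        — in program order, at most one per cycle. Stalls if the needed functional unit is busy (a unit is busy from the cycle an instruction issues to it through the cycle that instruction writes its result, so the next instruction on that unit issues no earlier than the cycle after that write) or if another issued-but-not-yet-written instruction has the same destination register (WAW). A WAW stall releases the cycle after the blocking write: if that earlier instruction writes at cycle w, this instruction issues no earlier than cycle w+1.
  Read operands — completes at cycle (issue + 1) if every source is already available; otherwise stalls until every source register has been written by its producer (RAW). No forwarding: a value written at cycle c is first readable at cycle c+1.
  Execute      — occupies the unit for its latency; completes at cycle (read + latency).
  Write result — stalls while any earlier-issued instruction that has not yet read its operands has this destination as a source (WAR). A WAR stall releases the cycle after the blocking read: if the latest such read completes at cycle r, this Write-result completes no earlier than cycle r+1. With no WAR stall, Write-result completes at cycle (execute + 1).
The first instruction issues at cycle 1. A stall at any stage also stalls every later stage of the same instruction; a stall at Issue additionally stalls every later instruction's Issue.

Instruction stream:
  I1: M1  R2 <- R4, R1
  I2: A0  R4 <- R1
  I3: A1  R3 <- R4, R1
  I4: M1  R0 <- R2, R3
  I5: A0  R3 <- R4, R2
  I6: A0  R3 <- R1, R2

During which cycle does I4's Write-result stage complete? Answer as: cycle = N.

t=1  I1 issues→M1
t=2  I1 reads | I2 issues→A0
t=3  I2 reads | I3 issues→A1
t=4  I2 exec-done
t=5  I2 writes R4
t=6  I3 reads
t=7  I1 exec-done
t=8  I1 writes R2 | I3 exec-done
t=9  I3 writes R3 | I4 issues→M1
t=10  I4 reads | I5 issues→A0
t=11  I5 reads
t=12  I5 exec-done
t=13  I5 writes R3
t=14  I6 issues→A0
t=15  I4 exec-done | I6 reads
t=16  I4 writes R0 | I6 exec-done
t=17  I6 writes R3

cycle = 16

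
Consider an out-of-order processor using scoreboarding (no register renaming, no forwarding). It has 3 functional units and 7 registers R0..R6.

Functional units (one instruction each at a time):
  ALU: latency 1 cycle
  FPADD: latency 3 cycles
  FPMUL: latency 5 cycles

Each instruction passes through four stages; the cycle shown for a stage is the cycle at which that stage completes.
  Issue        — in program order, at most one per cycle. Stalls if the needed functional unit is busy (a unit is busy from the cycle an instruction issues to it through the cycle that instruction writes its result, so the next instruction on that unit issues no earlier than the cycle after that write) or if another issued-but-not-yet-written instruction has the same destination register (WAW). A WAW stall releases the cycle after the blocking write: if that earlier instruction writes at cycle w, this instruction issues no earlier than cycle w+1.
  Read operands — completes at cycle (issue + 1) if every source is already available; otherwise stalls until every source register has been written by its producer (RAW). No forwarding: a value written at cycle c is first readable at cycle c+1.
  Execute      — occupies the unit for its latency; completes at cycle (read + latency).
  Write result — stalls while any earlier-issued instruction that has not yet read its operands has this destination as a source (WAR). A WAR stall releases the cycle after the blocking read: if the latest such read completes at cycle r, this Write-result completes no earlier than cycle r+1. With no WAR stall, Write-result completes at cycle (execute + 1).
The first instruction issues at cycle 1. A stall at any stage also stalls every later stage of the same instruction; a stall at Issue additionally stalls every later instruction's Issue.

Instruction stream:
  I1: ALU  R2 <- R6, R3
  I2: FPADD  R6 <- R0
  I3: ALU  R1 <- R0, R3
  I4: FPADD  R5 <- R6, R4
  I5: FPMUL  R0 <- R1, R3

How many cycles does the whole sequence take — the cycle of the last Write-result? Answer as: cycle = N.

I1  is:1  ro:2  ex:3  wr:4
I2  is:2  ro:3  ex:6  wr:7
I3  is:5  ro:6  ex:7  wr:8  — struct: ALU busy until I1 writes@4
I4  is:8  ro:9  ex:12  wr:13  — struct: FPADD busy until I2 writes@7
I5  is:9  ro:10  ex:15  wr:16

cycle = 16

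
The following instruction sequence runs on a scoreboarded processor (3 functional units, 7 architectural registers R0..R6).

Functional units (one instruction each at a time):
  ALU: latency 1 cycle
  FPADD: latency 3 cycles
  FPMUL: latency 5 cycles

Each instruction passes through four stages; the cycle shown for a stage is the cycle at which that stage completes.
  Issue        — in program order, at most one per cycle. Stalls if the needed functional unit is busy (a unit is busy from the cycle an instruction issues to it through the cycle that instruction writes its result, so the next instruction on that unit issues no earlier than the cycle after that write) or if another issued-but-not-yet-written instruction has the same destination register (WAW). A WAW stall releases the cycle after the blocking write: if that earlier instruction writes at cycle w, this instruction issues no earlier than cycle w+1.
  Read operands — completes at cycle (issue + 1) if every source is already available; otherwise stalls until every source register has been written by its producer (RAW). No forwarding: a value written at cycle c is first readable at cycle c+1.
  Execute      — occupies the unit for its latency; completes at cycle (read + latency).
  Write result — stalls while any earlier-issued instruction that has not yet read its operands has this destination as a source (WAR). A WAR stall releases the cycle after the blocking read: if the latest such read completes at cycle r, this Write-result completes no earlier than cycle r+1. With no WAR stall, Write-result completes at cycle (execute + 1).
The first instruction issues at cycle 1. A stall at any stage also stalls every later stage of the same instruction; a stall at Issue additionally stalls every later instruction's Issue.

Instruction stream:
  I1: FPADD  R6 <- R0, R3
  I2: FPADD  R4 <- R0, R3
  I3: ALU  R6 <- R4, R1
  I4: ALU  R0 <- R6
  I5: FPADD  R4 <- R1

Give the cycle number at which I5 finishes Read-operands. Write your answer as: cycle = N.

1) issue 1, read 2, done 5, write 6
2) issue 7, read 8, done 11, write 12  <struct: FPADD busy until I1 writes@6>
3) issue 8, read 13, done 14, write 15  <RAW R4: wait I2 write@12>
4) issue 16, read 17, done 18, write 19  <struct: ALU busy until I3 writes@15>
5) issue 17, read 18, done 21, write 22

cycle = 18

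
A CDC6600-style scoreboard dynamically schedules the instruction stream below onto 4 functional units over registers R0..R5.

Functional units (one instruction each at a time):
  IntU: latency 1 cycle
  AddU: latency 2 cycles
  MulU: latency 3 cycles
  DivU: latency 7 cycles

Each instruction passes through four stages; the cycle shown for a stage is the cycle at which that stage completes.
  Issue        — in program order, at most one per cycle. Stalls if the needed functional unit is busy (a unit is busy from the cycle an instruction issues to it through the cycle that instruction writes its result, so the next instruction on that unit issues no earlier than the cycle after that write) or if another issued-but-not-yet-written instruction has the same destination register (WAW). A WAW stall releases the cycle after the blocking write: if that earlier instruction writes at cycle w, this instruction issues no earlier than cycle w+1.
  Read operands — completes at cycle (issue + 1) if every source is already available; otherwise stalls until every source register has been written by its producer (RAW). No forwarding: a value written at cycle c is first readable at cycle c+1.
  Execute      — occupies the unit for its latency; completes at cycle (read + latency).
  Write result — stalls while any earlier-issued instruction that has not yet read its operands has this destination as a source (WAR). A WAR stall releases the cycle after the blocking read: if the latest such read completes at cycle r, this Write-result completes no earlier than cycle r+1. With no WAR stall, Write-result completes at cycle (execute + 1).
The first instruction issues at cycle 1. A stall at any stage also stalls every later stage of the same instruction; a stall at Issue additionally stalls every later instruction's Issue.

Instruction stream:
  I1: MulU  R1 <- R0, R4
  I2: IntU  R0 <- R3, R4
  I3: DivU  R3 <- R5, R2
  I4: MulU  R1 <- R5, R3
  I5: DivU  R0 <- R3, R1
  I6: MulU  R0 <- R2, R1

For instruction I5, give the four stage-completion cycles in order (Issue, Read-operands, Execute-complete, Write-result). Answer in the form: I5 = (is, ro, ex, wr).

[1] I1→MulU
[2] I1 RO, I2→IntU
[3] I2 RO, I3→DivU
[4] I2 EX, I3 RO
[5] I1 EX, I2 WR R0
[6] I1 WR R1
[7] I4→MulU
[11] I3 EX
[12] I3 WR R3
[13] I4 RO, I5→DivU
[16] I4 EX
[17] I4 WR R1
[18] I5 RO
[25] I5 EX
[26] I5 WR R0
[27] I6→MulU
[28] I6 RO
[31] I6 EX
[32] I6 WR R0

I5 = (13, 18, 25, 26)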